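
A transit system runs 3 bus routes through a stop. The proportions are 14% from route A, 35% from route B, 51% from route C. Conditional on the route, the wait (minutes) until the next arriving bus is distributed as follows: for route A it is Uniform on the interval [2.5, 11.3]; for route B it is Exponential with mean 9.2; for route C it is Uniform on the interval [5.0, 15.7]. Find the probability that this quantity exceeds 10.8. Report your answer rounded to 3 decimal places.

0.350

Conditional on each route, P(X > 10.8): A: 0.0568182; B: 0.309155; C: 0.457944.
By total probability, P(X > 10.8) = 0.14·0.0568182 + 0.35·0.309155 + 0.51·0.457944 = 0.34971.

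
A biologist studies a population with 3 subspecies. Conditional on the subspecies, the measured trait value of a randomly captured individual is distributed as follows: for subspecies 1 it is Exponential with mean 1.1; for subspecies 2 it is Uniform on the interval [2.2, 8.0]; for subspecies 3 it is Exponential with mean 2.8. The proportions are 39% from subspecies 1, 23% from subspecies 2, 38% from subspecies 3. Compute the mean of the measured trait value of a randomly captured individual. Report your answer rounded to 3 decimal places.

2.666

Component means — 1: 1.1; 2: 5.1; 3: 2.8.
E[X] = 0.39·1.1 + 0.23·5.1 + 0.38·2.8 = 2.666.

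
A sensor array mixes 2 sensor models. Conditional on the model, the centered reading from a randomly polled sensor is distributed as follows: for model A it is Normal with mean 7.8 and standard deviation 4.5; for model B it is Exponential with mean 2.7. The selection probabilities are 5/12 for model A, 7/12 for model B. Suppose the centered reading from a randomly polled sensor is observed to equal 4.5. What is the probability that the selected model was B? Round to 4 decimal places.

0.5911

Likelihoods f(4.5 | ·): A: 0.0677518; B: 0.0699539.
Posterior ∝ prior × likelihood. Numerator for B: 0.583333·0.0699539 = 0.0408065.
Normalizing constant: 0.416667·0.0677518 + 0.583333·0.0699539 = 0.0690364.
P(B | observation) = 0.0408065 / 0.0690364 = 0.591086.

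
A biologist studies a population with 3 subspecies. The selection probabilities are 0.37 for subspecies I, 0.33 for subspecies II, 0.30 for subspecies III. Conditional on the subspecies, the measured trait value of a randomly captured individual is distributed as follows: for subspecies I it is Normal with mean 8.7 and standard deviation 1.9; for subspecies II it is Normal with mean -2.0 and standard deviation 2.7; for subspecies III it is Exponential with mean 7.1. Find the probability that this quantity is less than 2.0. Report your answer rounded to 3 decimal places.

Conditional on each subspecies, P(X < 2.0): I: 0.000210692; II: 0.930761; III: 0.245493.
By total probability, P(X < 2.0) = 0.37·0.000210692 + 0.33·0.930761 + 0.3·0.245493 = 0.380877.

0.381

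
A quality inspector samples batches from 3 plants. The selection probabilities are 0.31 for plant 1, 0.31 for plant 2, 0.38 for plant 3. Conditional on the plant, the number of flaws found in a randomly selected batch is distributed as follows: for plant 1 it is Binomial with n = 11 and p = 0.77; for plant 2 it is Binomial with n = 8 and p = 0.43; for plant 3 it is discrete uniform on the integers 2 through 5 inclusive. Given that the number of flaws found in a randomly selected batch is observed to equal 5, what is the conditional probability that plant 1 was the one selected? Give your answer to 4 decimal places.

Likelihoods P(X=5 | ·): 1: 0.0185124; 2: 0.15246; 3: 0.25.
Posterior ∝ prior × likelihood. Numerator for 1: 0.31·0.0185124 = 0.00573884.
Normalizing constant: 0.31·0.0185124 + 0.31·0.15246 + 0.38·0.25 = 0.148001.
P(1 | observation) = 0.00573884 / 0.148001 = 0.0387756.

0.0388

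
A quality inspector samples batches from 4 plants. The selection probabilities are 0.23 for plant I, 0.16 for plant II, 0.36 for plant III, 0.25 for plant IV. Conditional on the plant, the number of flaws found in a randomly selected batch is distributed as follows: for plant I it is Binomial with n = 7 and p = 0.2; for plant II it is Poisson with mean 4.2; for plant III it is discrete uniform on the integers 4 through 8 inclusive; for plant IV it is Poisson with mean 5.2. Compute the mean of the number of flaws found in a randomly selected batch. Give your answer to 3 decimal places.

Component means — I: 1.4; II: 4.2; III: 6; IV: 5.2.
E[X] = 0.23·1.4 + 0.16·4.2 + 0.36·6 + 0.25·5.2 = 4.454.

4.454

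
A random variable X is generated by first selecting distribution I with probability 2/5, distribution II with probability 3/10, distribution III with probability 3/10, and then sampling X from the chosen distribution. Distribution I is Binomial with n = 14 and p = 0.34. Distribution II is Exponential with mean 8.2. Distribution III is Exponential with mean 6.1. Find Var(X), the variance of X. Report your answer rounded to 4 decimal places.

34.6240

Per component, I: μ=4.76, E[X²]=25.7992; II: μ=8.2, E[X²]=134.48; III: μ=6.1, E[X²]=74.42.
E[X] = 0.4·4.76 + 0.3·8.2 + 0.3·6.1 = 6.194.
E[X²] = 0.4·25.7992 + 0.3·134.48 + 0.3·74.42 = 72.9897.
Var(X) = E[X²] − (E[X])² = 72.9897 − 38.3656 = 34.624.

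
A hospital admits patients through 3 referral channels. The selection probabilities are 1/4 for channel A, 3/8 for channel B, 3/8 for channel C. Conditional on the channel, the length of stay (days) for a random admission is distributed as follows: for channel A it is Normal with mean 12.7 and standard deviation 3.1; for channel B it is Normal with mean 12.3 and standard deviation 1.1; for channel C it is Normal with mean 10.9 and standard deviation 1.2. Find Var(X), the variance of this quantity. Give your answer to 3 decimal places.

3.991

Per component, A: μ=12.7, E[X²]=170.9; B: μ=12.3, E[X²]=152.5; C: μ=10.9, E[X²]=120.25.
E[X] = 0.25·12.7 + 0.375·12.3 + 0.375·10.9 = 11.875.
E[X²] = 0.25·170.9 + 0.375·152.5 + 0.375·120.25 = 145.006.
Var(X) = E[X²] − (E[X])² = 145.006 − 141.016 = 3.99063.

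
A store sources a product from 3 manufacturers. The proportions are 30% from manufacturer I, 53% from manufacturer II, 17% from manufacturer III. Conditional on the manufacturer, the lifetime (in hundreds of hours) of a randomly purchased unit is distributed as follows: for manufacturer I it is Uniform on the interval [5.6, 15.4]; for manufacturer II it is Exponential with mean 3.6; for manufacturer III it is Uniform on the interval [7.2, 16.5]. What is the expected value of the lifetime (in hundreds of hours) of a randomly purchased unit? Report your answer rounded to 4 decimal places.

7.0725

Component means — I: 10.5; II: 3.6; III: 11.85.
E[X] = 0.3·10.5 + 0.53·3.6 + 0.17·11.85 = 7.0725.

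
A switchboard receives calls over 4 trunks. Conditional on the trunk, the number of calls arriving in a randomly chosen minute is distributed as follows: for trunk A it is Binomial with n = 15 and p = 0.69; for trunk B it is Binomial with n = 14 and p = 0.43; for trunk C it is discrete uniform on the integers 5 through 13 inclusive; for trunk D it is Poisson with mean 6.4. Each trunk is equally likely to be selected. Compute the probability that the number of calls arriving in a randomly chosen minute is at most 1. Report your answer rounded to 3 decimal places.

Conditional on each trunk, P(X ≤ 1): A: 8.06902e-07; B: 0.00441833; C: 0; D: 0.0122955.
By total probability, P(X ≤ 1) = 0.25·8.06902e-07 + 0.25·0.00441833 + 0.25·0 + 0.25·0.0122955 = 0.00417867.

0.004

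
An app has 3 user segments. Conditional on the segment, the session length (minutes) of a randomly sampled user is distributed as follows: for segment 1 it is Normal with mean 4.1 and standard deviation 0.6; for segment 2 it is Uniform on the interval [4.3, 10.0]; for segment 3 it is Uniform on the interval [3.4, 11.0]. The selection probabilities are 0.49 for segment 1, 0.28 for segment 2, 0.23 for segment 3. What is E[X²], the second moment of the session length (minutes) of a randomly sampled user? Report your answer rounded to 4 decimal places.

36.5160

For each component E[X²] = Var + (mean)², giving 1: 17.17; 2: 53.83; 3: 56.6533.
Overall E[X²] = 0.49·17.17 + 0.28·53.83 + 0.23·56.6533 = 36.516.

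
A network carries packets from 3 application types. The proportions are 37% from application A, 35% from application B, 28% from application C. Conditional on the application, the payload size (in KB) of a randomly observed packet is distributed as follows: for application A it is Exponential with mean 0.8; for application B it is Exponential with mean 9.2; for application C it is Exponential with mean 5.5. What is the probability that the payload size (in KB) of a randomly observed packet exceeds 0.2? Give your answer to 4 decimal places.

0.9006

Conditional on each application, P(X > 0.2): A: 0.778801; B: 0.978495; C: 0.96429.
By total probability, P(X > 0.2) = 0.37·0.778801 + 0.35·0.978495 + 0.28·0.96429 = 0.900631.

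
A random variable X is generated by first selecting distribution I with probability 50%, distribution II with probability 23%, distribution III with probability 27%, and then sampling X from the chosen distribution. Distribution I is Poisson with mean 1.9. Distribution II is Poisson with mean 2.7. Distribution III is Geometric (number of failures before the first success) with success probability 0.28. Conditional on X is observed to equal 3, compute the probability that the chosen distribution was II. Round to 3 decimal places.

Likelihoods P(X=3 | ·): I: 0.170982; II: 0.220468; III: 0.104509.
Posterior ∝ prior × likelihood. Numerator for II: 0.23·0.220468 = 0.0507076.
Normalizing constant: 0.5·0.170982 + 0.23·0.220468 + 0.27·0.104509 = 0.164416.
P(II | observation) = 0.0507076 / 0.164416 = 0.30841.

0.308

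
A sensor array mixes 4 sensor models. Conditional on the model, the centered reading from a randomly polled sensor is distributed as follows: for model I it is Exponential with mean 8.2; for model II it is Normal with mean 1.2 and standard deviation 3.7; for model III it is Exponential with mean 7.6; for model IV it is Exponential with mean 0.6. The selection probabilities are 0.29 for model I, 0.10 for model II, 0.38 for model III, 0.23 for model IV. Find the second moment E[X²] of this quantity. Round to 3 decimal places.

84.575

For each component E[X²] = Var + (mean)², giving I: 134.48; II: 15.13; III: 115.52; IV: 0.72.
Overall E[X²] = 0.29·134.48 + 0.1·15.13 + 0.38·115.52 + 0.23·0.72 = 84.5754.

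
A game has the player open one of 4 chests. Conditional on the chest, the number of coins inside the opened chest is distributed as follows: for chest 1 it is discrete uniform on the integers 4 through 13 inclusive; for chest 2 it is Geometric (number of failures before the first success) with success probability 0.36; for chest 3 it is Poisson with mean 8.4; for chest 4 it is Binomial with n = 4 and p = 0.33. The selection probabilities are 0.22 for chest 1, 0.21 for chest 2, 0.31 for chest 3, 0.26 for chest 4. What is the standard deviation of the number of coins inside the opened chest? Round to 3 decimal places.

Per component, 1: μ=8.5, E[X²]=80.5; 2: μ=1.77778, E[X²]=8.09877; 3: μ=8.4, E[X²]=78.96; 4: μ=1.32, E[X²]=2.6268.
E[X] = 0.22·8.5 + 0.21·1.77778 + 0.31·8.4 + 0.26·1.32 = 5.19053.
E[X²] = 0.22·80.5 + 0.21·8.09877 + 0.31·78.96 + 0.26·2.6268 = 44.5713.
Var(X) = E[X²] − (E[X])² = 44.5713 − 26.9416 = 17.6297.
SD(X) = √17.6297 = 4.19877.

4.199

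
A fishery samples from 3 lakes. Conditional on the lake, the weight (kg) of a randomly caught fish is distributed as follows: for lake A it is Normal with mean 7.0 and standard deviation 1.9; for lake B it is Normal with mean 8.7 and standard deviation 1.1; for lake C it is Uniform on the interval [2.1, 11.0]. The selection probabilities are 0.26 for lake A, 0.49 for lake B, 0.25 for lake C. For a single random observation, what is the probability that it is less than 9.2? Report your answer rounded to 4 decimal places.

Conditional on each lake, P(X < 9.2): A: 0.876547; B: 0.675282; C: 0.797753.
By total probability, P(X < 9.2) = 0.26·0.876547 + 0.49·0.675282 + 0.25·0.797753 = 0.758228.

0.7582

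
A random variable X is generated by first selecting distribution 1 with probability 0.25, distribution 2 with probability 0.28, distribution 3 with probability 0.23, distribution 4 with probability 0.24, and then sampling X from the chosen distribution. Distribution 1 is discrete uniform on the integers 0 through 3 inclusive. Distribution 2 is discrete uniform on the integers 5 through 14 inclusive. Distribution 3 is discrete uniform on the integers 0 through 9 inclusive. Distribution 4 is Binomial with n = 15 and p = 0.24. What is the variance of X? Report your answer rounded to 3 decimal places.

14.433

Per component, 1: μ=1.5, E[X²]=3.5; 2: μ=9.5, E[X²]=98.5; 3: μ=4.5, E[X²]=28.5; 4: μ=3.6, E[X²]=15.696.
E[X] = 0.25·1.5 + 0.28·9.5 + 0.23·4.5 + 0.24·3.6 = 4.934.
E[X²] = 0.25·3.5 + 0.28·98.5 + 0.23·28.5 + 0.24·15.696 = 38.777.
Var(X) = E[X²] − (E[X])² = 38.777 − 24.3444 = 14.4327.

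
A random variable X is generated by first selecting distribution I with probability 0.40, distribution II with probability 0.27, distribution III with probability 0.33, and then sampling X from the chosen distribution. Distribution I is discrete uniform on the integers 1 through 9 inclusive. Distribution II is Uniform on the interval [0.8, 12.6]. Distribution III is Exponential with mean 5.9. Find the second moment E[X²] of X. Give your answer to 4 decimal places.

50.8945

For each component E[X²] = Var + (mean)², giving I: 31.6667; II: 56.4933; III: 69.62.
Overall E[X²] = 0.4·31.6667 + 0.27·56.4933 + 0.33·69.62 = 50.8945.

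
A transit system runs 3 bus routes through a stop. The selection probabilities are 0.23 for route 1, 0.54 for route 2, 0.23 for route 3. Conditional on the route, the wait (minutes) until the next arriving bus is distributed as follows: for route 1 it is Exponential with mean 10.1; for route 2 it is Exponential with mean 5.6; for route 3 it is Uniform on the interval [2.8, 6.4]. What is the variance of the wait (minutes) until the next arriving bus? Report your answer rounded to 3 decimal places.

44.885

Per component, 1: μ=10.1, E[X²]=204.02; 2: μ=5.6, E[X²]=62.72; 3: μ=4.6, E[X²]=22.24.
E[X] = 0.23·10.1 + 0.54·5.6 + 0.23·4.6 = 6.405.
E[X²] = 0.23·204.02 + 0.54·62.72 + 0.23·22.24 = 85.9086.
Var(X) = E[X²] − (E[X])² = 85.9086 − 41.024 = 44.8846.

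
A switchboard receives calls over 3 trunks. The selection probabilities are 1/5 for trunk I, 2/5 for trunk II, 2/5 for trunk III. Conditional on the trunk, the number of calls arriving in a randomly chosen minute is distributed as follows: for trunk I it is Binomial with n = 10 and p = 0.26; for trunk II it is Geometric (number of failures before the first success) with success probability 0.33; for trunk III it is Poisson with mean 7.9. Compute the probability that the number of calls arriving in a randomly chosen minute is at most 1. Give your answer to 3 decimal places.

0.266

Conditional on each trunk, P(X ≤ 1): I: 0.222245; II: 0.5511; III: 0.00329962.
By total probability, P(X ≤ 1) = 0.2·0.222245 + 0.4·0.5511 + 0.4·0.00329962 = 0.266209.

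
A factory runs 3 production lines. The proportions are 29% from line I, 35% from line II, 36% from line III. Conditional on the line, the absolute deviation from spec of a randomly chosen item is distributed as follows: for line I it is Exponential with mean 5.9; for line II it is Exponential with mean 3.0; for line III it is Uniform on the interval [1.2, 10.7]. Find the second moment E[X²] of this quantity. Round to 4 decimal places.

41.9422

For each component E[X²] = Var + (mean)², giving I: 69.62; II: 18; III: 42.9233.
Overall E[X²] = 0.29·69.62 + 0.35·18 + 0.36·42.9233 = 41.9422.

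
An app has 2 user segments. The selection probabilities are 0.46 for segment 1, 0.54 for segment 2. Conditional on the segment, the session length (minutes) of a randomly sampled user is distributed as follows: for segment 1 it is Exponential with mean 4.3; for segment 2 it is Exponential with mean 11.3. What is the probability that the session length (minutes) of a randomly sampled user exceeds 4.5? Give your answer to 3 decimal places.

0.524

Conditional on each segment, P(X > 4.5): 1: 0.351161; 2: 0.671508.
By total probability, P(X > 4.5) = 0.46·0.351161 + 0.54·0.671508 = 0.524148.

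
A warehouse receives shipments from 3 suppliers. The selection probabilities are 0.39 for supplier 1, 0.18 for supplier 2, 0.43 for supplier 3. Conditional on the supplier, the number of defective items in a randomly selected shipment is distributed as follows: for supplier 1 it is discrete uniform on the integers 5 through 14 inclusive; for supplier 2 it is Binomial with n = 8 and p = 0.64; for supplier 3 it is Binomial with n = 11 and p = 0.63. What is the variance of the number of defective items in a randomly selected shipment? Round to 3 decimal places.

7.360

Per component, 1: μ=9.5, E[X²]=98.5; 2: μ=5.12, E[X²]=28.0576; 3: μ=6.93, E[X²]=50.589.
E[X] = 0.39·9.5 + 0.18·5.12 + 0.43·6.93 = 7.6065.
E[X²] = 0.39·98.5 + 0.18·28.0576 + 0.43·50.589 = 65.2186.
Var(X) = E[X²] − (E[X])² = 65.2186 − 57.8588 = 7.3598.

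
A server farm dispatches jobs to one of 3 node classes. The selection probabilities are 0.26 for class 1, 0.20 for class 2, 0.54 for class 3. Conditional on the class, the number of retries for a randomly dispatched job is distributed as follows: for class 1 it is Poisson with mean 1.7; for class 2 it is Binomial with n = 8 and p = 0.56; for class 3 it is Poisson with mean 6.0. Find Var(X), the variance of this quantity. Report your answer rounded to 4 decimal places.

7.3236

Per component, 1: μ=1.7, E[X²]=4.59; 2: μ=4.48, E[X²]=22.0416; 3: μ=6, E[X²]=42.
E[X] = 0.26·1.7 + 0.2·4.48 + 0.54·6 = 4.578.
E[X²] = 0.26·4.59 + 0.2·22.0416 + 0.54·42 = 28.2817.
Var(X) = E[X²] − (E[X])² = 28.2817 − 20.9581 = 7.32364.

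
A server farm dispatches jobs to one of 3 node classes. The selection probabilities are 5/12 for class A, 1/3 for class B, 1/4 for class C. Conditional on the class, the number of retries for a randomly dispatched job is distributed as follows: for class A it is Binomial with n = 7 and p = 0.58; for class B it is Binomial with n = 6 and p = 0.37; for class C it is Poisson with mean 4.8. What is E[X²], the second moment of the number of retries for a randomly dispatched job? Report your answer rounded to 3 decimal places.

For each component E[X²] = Var + (mean)², giving A: 18.1888; B: 6.327; C: 27.84.
Overall E[X²] = 0.416667·18.1888 + 0.333333·6.327 + 0.25·27.84 = 16.6477.

16.648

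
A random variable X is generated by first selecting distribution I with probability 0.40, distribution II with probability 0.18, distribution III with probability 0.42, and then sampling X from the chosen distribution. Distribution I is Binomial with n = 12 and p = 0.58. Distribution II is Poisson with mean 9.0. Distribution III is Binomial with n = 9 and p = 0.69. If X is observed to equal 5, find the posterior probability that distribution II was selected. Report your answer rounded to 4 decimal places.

Likelihoods P(X=5 | ·): I: 0.119842; II: 0.0607269; III: 0.181996.
Posterior ∝ prior × likelihood. Numerator for II: 0.18·0.0607269 = 0.0109308.
Normalizing constant: 0.4·0.119842 + 0.18·0.0607269 + 0.42·0.181996 = 0.135306.
P(II | observation) = 0.0109308 / 0.135306 = 0.0807859.

0.0808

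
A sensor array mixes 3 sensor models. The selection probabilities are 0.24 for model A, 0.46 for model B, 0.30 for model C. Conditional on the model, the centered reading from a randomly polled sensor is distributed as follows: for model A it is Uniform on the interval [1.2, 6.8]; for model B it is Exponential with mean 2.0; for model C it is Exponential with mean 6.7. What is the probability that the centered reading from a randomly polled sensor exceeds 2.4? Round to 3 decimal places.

0.537

Conditional on each model, P(X > 2.4): A: 0.785714; B: 0.301194; C: 0.698927.
By total probability, P(X > 2.4) = 0.24·0.785714 + 0.46·0.301194 + 0.3·0.698927 = 0.536799.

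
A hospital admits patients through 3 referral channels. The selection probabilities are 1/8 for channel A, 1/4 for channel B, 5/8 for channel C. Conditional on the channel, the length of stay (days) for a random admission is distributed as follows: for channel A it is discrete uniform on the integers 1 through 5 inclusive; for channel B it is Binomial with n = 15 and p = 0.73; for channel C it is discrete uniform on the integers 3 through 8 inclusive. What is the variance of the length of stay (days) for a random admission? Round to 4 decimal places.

9.9164

Per component, A: μ=3, E[X²]=11; B: μ=10.95, E[X²]=122.859; C: μ=5.5, E[X²]=33.1667.
E[X] = 0.125·3 + 0.25·10.95 + 0.625·5.5 = 6.55.
E[X²] = 0.125·11 + 0.25·122.859 + 0.625·33.1667 = 52.8189.
Var(X) = E[X²] − (E[X])² = 52.8189 − 42.9025 = 9.91642.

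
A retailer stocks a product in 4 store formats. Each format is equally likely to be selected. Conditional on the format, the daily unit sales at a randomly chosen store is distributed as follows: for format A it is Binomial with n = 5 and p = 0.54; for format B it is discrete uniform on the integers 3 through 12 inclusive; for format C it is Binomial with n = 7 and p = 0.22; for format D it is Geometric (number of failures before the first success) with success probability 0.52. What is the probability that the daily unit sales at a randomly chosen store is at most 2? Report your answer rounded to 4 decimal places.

0.5327

Conditional on each format, P(X ≤ 2): A: 0.425319; B: 0; C: 0.815915; D: 0.889408.
By total probability, P(X ≤ 2) = 0.25·0.425319 + 0.25·0 + 0.25·0.815915 + 0.25·0.889408 = 0.532661.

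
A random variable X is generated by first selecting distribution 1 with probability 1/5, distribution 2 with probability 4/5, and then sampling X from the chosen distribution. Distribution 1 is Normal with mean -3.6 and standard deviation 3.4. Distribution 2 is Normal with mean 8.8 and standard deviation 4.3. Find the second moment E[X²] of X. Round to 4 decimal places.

81.6480

For each component E[X²] = Var + (mean)², giving 1: 24.52; 2: 95.93.
Overall E[X²] = 0.2·24.52 + 0.8·95.93 = 81.648.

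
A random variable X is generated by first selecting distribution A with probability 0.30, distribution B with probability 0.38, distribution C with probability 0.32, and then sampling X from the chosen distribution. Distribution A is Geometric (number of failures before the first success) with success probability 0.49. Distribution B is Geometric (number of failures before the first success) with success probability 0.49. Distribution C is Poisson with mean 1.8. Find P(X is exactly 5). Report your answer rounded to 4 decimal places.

Conditional on each component, P(X = 5): A: 0.0169062; B: 0.0169062; C: 0.0260286.
By total probability, P(X = 5) = 0.3·0.0169062 + 0.38·0.0169062 + 0.32·0.0260286 = 0.0198254.

0.0198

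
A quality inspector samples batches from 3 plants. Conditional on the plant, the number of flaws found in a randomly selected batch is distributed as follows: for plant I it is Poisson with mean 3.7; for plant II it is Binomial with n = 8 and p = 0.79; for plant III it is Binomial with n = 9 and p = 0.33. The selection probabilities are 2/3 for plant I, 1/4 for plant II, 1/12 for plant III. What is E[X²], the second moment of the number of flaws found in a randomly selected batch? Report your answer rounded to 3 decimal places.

22.812

For each component E[X²] = Var + (mean)², giving I: 17.39; II: 41.2696; III: 10.8108.
Overall E[X²] = 0.666667·17.39 + 0.25·41.2696 + 0.0833333·10.8108 = 22.8116.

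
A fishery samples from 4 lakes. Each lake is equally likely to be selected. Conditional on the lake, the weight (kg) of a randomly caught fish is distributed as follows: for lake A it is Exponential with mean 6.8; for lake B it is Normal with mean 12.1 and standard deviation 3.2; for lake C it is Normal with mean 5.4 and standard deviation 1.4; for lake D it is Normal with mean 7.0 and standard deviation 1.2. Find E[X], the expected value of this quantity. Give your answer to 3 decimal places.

7.825

Component means — A: 6.8; B: 12.1; C: 5.4; D: 7.
E[X] = 0.25·6.8 + 0.25·12.1 + 0.25·5.4 + 0.25·7 = 7.825.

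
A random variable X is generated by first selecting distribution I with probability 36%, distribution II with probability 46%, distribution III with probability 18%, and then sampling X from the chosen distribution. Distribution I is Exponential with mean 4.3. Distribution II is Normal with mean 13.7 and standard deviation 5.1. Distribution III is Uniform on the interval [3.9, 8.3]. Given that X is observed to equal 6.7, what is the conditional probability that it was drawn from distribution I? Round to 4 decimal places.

Likelihoods f(6.7 | ·): I: 0.0489599; II: 0.0304971; III: 0.227273.
Posterior ∝ prior × likelihood. Numerator for I: 0.36·0.0489599 = 0.0176255.
Normalizing constant: 0.36·0.0489599 + 0.46·0.0304971 + 0.18·0.227273 = 0.0725633.
P(I | observation) = 0.0176255 / 0.0725633 = 0.242899.

0.2429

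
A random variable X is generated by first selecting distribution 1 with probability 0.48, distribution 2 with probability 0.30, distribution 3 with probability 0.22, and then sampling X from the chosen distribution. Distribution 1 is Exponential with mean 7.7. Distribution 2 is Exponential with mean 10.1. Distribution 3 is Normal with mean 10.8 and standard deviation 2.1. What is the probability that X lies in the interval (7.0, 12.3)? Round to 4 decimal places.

Conditional on each component, P(7.0 < X < 12.3): 1: 0.200469; 2: 0.204165; 3: 0.72729.
By total probability, P(7.0 < X < 12.3) = 0.48·0.200469 + 0.3·0.204165 + 0.22·0.72729 = 0.317478.

0.3175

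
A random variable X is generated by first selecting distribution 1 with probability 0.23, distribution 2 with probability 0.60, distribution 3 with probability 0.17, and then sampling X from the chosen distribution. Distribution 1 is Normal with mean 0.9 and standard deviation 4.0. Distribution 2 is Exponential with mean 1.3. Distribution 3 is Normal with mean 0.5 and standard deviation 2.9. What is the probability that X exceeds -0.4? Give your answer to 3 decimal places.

Conditional on each component, P(X > -0.4): 1: 0.627409; 2: 1; 3: 0.621851.
By total probability, P(X > -0.4) = 0.23·0.627409 + 0.6·1 + 0.17·0.621851 = 0.850019.

0.850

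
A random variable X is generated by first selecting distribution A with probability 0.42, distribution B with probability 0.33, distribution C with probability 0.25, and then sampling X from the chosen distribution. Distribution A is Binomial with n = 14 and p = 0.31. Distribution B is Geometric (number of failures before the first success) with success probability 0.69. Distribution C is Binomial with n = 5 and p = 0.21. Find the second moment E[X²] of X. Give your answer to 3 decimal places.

For each component E[X²] = Var + (mean)², giving A: 21.8302; B: 0.852972; C: 1.932.
Overall E[X²] = 0.42·21.8302 + 0.33·0.852972 + 0.25·1.932 = 9.93316.

9.933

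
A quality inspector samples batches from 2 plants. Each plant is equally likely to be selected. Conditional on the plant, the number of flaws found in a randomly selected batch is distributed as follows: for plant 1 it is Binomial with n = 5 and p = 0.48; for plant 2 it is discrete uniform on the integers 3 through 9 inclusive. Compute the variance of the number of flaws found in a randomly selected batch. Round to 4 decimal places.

Per component, 1: μ=2.4, E[X²]=7.008; 2: μ=6, E[X²]=40.
E[X] = 0.5·2.4 + 0.5·6 = 4.2.
E[X²] = 0.5·7.008 + 0.5·40 = 23.504.
Var(X) = E[X²] − (E[X])² = 23.504 − 17.64 = 5.864.

5.8640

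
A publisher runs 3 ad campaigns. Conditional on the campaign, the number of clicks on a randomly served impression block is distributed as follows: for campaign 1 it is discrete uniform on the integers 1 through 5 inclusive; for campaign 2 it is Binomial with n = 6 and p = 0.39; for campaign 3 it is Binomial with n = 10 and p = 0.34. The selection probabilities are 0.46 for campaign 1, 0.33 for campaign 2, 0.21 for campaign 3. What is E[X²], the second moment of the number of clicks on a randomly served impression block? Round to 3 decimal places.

For each component E[X²] = Var + (mean)², giving 1: 11; 2: 6.903; 3: 13.804.
Overall E[X²] = 0.46·11 + 0.33·6.903 + 0.21·13.804 = 10.2368.

10.237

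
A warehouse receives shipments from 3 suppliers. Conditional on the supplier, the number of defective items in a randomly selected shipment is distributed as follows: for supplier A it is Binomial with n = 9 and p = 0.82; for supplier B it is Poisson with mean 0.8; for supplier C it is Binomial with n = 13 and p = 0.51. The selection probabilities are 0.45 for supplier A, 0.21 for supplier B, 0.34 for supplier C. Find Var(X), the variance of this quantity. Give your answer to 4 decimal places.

Per component, A: μ=7.38, E[X²]=55.7928; B: μ=0.8, E[X²]=1.44; C: μ=6.63, E[X²]=47.2056.
E[X] = 0.45·7.38 + 0.21·0.8 + 0.34·6.63 = 5.7432.
E[X²] = 0.45·55.7928 + 0.21·1.44 + 0.34·47.2056 = 41.4591.
Var(X) = E[X²] − (E[X])² = 41.4591 − 32.9843 = 8.47472.

8.4747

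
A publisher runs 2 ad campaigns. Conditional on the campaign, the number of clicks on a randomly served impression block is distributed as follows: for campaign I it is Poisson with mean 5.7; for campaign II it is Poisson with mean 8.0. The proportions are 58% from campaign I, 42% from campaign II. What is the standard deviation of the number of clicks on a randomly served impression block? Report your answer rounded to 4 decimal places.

2.8204

Per component, I: μ=5.7, E[X²]=38.19; II: μ=8, E[X²]=72.
E[X] = 0.58·5.7 + 0.42·8 = 6.666.
E[X²] = 0.58·38.19 + 0.42·72 = 52.3902.
Var(X) = E[X²] − (E[X])² = 52.3902 − 44.4356 = 7.95464.
SD(X) = √7.95464 = 2.8204.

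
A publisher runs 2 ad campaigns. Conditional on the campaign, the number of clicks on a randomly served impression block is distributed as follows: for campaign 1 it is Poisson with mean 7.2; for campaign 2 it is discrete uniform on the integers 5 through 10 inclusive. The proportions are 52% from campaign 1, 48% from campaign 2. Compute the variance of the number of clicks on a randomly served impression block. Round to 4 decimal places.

Per component, 1: μ=7.2, E[X²]=59.04; 2: μ=7.5, E[X²]=59.1667.
E[X] = 0.52·7.2 + 0.48·7.5 = 7.344.
E[X²] = 0.52·59.04 + 0.48·59.1667 = 59.1008.
Var(X) = E[X²] − (E[X])² = 59.1008 − 53.9343 = 5.16646.

5.1665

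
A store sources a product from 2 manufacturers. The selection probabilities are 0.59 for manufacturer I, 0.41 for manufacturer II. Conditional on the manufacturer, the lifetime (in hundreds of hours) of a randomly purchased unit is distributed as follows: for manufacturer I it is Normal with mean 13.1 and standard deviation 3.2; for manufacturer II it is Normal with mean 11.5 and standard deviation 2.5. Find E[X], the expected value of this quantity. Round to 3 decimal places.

12.444

Component means — I: 13.1; II: 11.5.
E[X] = 0.59·13.1 + 0.41·11.5 = 12.444.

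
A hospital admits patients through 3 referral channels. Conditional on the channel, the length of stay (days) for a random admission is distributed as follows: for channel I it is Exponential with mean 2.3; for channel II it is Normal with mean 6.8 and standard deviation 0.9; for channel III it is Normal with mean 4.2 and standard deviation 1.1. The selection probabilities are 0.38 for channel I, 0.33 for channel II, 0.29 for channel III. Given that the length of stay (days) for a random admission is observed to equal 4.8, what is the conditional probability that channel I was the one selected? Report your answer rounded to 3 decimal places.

Likelihoods f(4.8 | ·): I: 0.0539409; II: 0.0375263; III: 0.312544.
Posterior ∝ prior × likelihood. Numerator for I: 0.38·0.0539409 = 0.0204976.
Normalizing constant: 0.38·0.0539409 + 0.33·0.0375263 + 0.29·0.312544 = 0.123519.
P(I | observation) = 0.0204976 / 0.123519 = 0.165946.

0.166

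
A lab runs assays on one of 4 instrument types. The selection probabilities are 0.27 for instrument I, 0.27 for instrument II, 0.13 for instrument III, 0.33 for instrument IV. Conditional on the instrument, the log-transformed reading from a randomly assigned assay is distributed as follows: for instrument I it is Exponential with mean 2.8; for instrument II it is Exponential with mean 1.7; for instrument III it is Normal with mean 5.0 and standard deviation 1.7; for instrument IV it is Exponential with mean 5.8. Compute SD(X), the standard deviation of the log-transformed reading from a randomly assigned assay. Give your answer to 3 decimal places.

4.164

Per component, I: μ=2.8, E[X²]=15.68; II: μ=1.7, E[X²]=5.78; III: μ=5, E[X²]=27.89; IV: μ=5.8, E[X²]=67.28.
E[X] = 0.27·2.8 + 0.27·1.7 + 0.13·5 + 0.33·5.8 = 3.779.
E[X²] = 0.27·15.68 + 0.27·5.78 + 0.13·27.89 + 0.33·67.28 = 31.6223.
Var(X) = E[X²] − (E[X])² = 31.6223 − 14.2808 = 17.3415.
SD(X) = √17.3415 = 4.16431.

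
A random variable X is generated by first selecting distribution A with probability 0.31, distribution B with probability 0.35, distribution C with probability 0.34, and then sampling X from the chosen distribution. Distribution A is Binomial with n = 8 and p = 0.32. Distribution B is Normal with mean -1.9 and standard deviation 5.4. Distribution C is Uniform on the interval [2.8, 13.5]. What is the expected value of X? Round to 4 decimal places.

2.8996

Component means — A: 2.56; B: -1.9; C: 8.15.
E[X] = 0.31·2.56 + 0.35·-1.9 + 0.34·8.15 = 2.8996.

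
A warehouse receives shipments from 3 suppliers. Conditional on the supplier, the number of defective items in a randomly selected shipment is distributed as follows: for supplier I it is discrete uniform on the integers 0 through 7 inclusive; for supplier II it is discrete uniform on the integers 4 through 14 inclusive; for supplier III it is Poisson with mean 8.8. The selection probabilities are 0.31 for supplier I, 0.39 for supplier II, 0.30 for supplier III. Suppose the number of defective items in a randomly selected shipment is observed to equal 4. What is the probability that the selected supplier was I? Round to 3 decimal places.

0.453

Likelihoods P(X=4 | ·): I: 0.125; II: 0.0909091; III: 0.0376641.
Posterior ∝ prior × likelihood. Numerator for I: 0.31·0.125 = 0.03875.
Normalizing constant: 0.31·0.125 + 0.39·0.0909091 + 0.3·0.0376641 = 0.0855038.
P(I | observation) = 0.03875 / 0.0855038 = 0.453196.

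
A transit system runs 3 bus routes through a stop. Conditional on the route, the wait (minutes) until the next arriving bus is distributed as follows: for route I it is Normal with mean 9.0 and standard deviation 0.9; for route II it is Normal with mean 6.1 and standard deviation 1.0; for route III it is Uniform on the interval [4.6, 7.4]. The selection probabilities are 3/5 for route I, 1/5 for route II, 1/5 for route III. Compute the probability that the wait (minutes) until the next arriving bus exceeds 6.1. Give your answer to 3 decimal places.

Conditional on each route, P(X > 6.1): I: 0.999364; II: 0.5; III: 0.464286.
By total probability, P(X > 6.1) = 0.6·0.999364 + 0.2·0.5 + 0.2·0.464286 = 0.792476.

0.792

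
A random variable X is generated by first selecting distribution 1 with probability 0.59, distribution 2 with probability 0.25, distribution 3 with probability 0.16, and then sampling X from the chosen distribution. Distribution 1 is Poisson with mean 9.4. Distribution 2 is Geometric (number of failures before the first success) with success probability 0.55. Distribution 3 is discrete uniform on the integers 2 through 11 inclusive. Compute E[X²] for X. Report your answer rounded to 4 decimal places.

66.2977

For each component E[X²] = Var + (mean)², giving 1: 97.76; 2: 2.15702; 3: 50.5.
Overall E[X²] = 0.59·97.76 + 0.25·2.15702 + 0.16·50.5 = 66.2977.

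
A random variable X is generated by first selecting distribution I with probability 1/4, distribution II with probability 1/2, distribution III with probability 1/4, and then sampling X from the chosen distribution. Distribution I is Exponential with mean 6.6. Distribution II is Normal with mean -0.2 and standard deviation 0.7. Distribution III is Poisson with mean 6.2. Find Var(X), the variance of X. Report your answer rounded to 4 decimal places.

23.5950

Per component, I: μ=6.6, E[X²]=87.12; II: μ=-0.2, E[X²]=0.53; III: μ=6.2, E[X²]=44.64.
E[X] = 0.25·6.6 + 0.5·-0.2 + 0.25·6.2 = 3.1.
E[X²] = 0.25·87.12 + 0.5·0.53 + 0.25·44.64 = 33.205.
Var(X) = E[X²] − (E[X])² = 33.205 − 9.61 = 23.595.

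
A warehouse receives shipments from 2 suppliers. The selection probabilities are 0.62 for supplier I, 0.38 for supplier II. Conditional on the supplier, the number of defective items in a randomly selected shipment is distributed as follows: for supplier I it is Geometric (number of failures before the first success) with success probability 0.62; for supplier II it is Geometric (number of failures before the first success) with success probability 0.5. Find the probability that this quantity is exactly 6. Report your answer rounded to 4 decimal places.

0.0041

Conditional on each supplier, P(X = 6): I: 0.00186678; II: 0.0078125.
By total probability, P(X = 6) = 0.62·0.00186678 + 0.38·0.0078125 = 0.00412615.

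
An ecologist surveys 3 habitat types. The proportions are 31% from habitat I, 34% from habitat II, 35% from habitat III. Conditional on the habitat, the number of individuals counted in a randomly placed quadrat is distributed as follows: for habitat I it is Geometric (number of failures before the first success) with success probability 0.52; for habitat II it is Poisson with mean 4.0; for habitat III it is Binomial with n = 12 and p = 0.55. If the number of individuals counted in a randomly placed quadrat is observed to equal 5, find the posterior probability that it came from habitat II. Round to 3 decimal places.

0.486

Likelihoods P(X=5 | ·): I: 0.0132498; II: 0.156293; III: 0.148945.
Posterior ∝ prior × likelihood. Numerator for II: 0.34·0.156293 = 0.0531398.
Normalizing constant: 0.31·0.0132498 + 0.34·0.156293 + 0.35·0.148945 = 0.109378.
P(II | observation) = 0.0531398 / 0.109378 = 0.485836.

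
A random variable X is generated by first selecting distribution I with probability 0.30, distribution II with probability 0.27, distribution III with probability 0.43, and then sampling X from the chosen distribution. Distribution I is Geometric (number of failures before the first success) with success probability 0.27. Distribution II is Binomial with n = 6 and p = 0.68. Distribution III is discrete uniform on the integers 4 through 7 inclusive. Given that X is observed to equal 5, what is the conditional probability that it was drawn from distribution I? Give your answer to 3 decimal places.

0.084

Likelihoods P(X=5 | ·): I: 0.0559729; II: 0.279155; III: 0.25.
Posterior ∝ prior × likelihood. Numerator for I: 0.3·0.0559729 = 0.0167919.
Normalizing constant: 0.3·0.0559729 + 0.27·0.279155 + 0.43·0.25 = 0.199664.
P(I | observation) = 0.0167919 / 0.199664 = 0.0841008.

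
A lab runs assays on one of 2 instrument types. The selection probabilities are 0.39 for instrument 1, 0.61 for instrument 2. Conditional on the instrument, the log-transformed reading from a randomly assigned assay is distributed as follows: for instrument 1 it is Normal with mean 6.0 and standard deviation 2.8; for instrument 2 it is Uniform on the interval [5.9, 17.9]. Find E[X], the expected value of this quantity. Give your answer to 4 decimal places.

9.5990

Component means — 1: 6; 2: 11.9.
E[X] = 0.39·6 + 0.61·11.9 = 9.599.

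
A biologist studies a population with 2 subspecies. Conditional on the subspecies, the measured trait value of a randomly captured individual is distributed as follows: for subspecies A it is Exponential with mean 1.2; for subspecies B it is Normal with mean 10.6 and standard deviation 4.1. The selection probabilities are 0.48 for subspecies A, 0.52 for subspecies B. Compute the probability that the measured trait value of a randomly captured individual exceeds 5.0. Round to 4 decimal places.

0.4827

Conditional on each subspecies, P(X > 5.0): A: 0.0155039; B: 0.914008.
By total probability, P(X > 5.0) = 0.48·0.0155039 + 0.52·0.914008 = 0.482726.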